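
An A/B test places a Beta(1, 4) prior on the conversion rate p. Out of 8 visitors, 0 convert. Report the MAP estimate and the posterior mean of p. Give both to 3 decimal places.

p_MAP = 0.000, E[p|data] = 0.077

Posterior: Beta(1+0, 4+8) = Beta(1, 12).
Since α = 1 ≤ 1 and β > 1, the Beta density is monotone decreasing on [0,1]; the mode is at 0.
Mean = 1/(1+12) = 0.077.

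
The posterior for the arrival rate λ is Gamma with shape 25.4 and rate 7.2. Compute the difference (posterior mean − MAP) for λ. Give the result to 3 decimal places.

Mode = (α−1)/β = 24.4/7.2 = 3.389.
Mean = α/β = 25.4/7.2 = 3.528.
Difference = 3.528 − 3.389 = 0.139.
Mean > mode: the posterior has a right tail.

0.139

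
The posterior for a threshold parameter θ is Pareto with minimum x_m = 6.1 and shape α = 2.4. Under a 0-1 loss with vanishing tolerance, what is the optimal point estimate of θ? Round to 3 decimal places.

The Pareto density is strictly decreasing on [x_m, ∞), so the mode is x_m = 6.100.
Mean = α·x_m/(α−1) = 2.4·6.1/1.4 = 10.457.
This is the posterior mode — the MAP estimate.

6.100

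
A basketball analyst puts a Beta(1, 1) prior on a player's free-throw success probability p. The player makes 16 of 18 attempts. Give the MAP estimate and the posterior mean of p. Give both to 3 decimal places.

MAP: 0.889. Posterior mean: 0.850.

Posterior: Beta(1+16, 1+2) = Beta(17, 3).
Mode = (17−1)/(17+3−2) = 16/18 = 0.889.
With a flat prior the MAP equals the MLE, 16/18.
Mean = 17/(17+3) = 17/20 = 0.850.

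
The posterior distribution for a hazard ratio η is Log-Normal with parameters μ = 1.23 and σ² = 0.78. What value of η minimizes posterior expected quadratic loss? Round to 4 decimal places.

5.0531

Mode = exp(μ − σ²) = exp(0.45) = 1.5683.
Mean = exp(μ + σ²/2) = exp(1.620) = 5.0531.
Quadratic loss ⇒ the optimal estimator is the posterior mean.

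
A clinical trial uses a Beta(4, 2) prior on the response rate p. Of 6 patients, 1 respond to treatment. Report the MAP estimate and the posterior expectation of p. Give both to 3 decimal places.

Posterior: Beta(4+1, 2+5) = Beta(5, 7).
Mode = (5−1)/(5+7−2) = 4/10 = 0.400.
Mean = 5/(5+7) = 5/12 = 0.417.

p_MAP = 0.400, E[p|data] = 0.417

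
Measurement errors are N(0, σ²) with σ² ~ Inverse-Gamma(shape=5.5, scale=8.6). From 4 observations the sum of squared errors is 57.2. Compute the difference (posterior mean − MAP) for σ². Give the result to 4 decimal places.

1.3466

Posterior: Inverse-Gamma(shape = 5.5+4/2 = 7.5, scale = 8.6+57.2/2 = 37.2).
Mode = β/(α+1) = 37.2/8.5 = 4.3765.
Mean = β/(α−1) = 37.2/6.5 = 5.7231.
Difference = 5.7231 − 4.3765 = 1.3466.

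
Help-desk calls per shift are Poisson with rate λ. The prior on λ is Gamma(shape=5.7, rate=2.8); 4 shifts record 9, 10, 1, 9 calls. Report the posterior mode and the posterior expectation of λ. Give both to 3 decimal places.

λ_MAP = 4.956, E[λ|data] = 5.103

Σ counts = 29. Posterior: Gamma(shape = 5.7+29 = 34.7, rate = 2.8+4 = 6.8).
Mode = (α−1)/β = 33.7/6.8 = 4.956.
Mean = α/β = 34.7/6.8 = 5.103.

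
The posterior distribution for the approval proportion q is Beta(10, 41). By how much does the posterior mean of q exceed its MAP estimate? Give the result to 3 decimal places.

Mode = (10−1)/(10+41−2) = 9/49 = 0.184.
Mean = 10/(10+41) = 10/51 = 0.196.
Difference = 0.196 − 0.184 = 0.012.

0.012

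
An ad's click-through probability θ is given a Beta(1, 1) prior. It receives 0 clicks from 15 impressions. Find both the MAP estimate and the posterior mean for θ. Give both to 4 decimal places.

MAP = 0.0000; posterior mean = 0.0588

Posterior: Beta(1+0, 1+15) = Beta(1, 16).
Since α = 1 ≤ 1 and β > 1, the Beta density is monotone decreasing on [0,1]; the mode is at 0.
Mean = 1/(1+16) = 0.0588.
The posterior is right-skewed, so the mean exceeds the mode.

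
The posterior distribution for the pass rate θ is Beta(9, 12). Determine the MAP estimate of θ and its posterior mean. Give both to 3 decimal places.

Mode = (9−1)/(9+12−2) = 8/19 = 0.421.
Mean = 9/(9+12) = 9/21 = 0.429.
Right-skewed posterior ⇒ mode < mean.

θ_MAP = 0.421, E[θ|data] = 0.429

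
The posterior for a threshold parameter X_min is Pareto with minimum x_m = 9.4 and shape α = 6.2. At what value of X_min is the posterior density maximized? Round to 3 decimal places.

9.400

The Pareto density is strictly decreasing on [x_m, ∞), so the mode is x_m = 9.400.
Mean = α·x_m/(α−1) = 6.2·9.4/5.2 = 11.208.
This is the posterior mode — the MAP estimate.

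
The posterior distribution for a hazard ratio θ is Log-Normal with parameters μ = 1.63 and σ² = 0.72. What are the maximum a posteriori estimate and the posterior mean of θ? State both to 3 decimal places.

MAP = 2.484, posterior mean = 7.316

Mode = exp(μ − σ²) = exp(0.91) = 2.484.
Mean = exp(μ + σ²/2) = exp(1.990) = 7.316.
The posterior is right-skewed, so the mean exceeds the mode.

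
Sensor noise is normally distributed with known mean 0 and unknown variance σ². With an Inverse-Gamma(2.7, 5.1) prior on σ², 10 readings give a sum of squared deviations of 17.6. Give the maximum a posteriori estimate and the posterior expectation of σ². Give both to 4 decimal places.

maximum a posteriori estimate = 1.5977, posterior expectation = 2.0746

Posterior: Inverse-Gamma(shape = 2.7+10/2 = 7.7, scale = 5.1+17.6/2 = 13.9).
Mode = β/(α+1) = 13.9/8.7 = 1.5977.
Mean = β/(α−1) = 13.9/6.7 = 2.0746.
Right-skewed posterior ⇒ mode < mean.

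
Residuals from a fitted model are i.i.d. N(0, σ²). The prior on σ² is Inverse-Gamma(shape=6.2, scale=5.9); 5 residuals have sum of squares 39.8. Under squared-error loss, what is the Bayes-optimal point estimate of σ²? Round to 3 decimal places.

3.351

Posterior: Inverse-Gamma(shape = 6.2+5/2 = 8.7, scale = 5.9+39.8/2 = 25.8).
Mode = β/(α+1) = 25.8/9.7 = 2.660.
Mean = β/(α−1) = 25.8/7.7 = 3.351.
Squared-error loss ⇒ the optimal estimator is the posterior mean.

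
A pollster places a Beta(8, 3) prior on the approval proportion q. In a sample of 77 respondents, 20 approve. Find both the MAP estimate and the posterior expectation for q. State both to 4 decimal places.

Posterior: Beta(8+20, 3+57) = Beta(28, 60).
Mode = (28−1)/(28+60−2) = 27/86 = 0.3140.
Mean = 28/(28+60) = 28/88 = 0.3182.

MAP: 0.3140. Posterior mean: 0.3182.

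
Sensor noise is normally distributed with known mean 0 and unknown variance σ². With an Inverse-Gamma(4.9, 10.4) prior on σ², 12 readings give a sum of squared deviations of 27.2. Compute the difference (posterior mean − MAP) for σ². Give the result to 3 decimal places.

0.407

Posterior: Inverse-Gamma(shape = 4.9+12/2 = 10.9, scale = 10.4+27.2/2 = 24.0).
Mode = β/(α+1) = 24.0/11.9 = 2.017.
Mean = β/(α−1) = 24.0/9.9 = 2.424.
Difference = 2.424 − 2.017 = 0.407.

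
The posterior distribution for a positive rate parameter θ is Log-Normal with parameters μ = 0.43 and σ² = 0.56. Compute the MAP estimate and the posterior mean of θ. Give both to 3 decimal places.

MAP = 0.878; posterior mean = 2.034

Mode = exp(μ − σ²) = exp(-0.13) = 0.878.
Mean = exp(μ + σ²/2) = exp(0.710) = 2.034.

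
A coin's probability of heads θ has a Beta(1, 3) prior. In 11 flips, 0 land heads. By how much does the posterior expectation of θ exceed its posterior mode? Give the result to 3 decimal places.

0.067

Posterior: Beta(1+0, 3+11) = Beta(1, 14).
Since α = 1 ≤ 1 and β > 1, the Beta density is monotone decreasing on [0,1]; the mode is at 0.
Mean = 1/(1+14) = 0.067.
Difference = 0.067 − 0.000 = 0.067.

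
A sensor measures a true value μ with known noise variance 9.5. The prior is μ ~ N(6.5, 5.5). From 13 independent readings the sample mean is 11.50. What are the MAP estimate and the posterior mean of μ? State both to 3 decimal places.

MAP estimate = 10.914, posterior mean = 10.914

Posterior for μ is Normal. Precision-weighted mean: (1/5.5·6.5 + 13/9.5·11.50) / (1/5.5 + 13/9.5) = 10.914.
A Normal posterior is symmetric, so mode = mean.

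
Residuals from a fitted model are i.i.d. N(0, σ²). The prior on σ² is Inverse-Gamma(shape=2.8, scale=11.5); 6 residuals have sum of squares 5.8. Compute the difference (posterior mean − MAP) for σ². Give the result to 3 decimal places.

0.882

Posterior: Inverse-Gamma(shape = 2.8+6/2 = 5.8, scale = 11.5+5.8/2 = 14.4).
Mode = β/(α+1) = 14.4/6.8 = 2.118.
Mean = β/(α−1) = 14.4/4.8 = 3.000.
Difference = 3.000 − 2.118 = 0.882.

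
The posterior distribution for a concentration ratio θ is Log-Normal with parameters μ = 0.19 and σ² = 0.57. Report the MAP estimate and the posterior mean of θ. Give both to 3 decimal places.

Mode = exp(μ − σ²) = exp(-0.38) = 0.684.
Mean = exp(μ + σ²/2) = exp(0.475) = 1.608.
The posterior is right-skewed, so the mean exceeds the mode.

MAP estimate = 0.684, posterior mean = 1.608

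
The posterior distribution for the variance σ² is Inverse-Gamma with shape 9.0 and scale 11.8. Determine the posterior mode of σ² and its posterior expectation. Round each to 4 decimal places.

Mode = β/(α+1) = 11.8/10.0 = 1.1800.
Mean = β/(α−1) = 11.8/8.0 = 1.4750.

posterior mode = 1.1800, posterior expectation = 1.4750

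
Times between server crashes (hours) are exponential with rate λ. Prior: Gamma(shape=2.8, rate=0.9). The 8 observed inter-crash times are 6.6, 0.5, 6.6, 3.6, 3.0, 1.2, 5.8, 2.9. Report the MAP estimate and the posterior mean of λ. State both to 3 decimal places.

Σ times = 30.2. Posterior: Gamma(shape = 2.8+8 = 10.8, rate = 0.9+30.2 = 31.1).
Mode = (α−1)/β = 9.8/31.1 = 0.315.
Mean = α/β = 10.8/31.1 = 0.347.

MAP: 0.315. Posterior mean: 0.347.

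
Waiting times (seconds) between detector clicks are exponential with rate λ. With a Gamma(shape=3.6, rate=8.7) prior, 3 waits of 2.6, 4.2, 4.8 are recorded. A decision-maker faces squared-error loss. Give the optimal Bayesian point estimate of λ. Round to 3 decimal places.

Σ times = 11.6. Posterior: Gamma(shape = 3.6+3 = 6.6, rate = 8.7+11.6 = 20.3).
Mode = (α−1)/β = 5.6/20.3 = 0.276.
Mean = α/β = 6.6/20.3 = 0.325.
Squared-error loss ⇒ the optimal estimator is the posterior mean.

0.325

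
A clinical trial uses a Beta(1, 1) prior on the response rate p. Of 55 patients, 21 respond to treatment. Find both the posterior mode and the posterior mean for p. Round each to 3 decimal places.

Posterior: Beta(1+21, 1+34) = Beta(22, 35).
Mode = (22−1)/(22+35−2) = 21/55 = 0.382.
With a flat prior the MAP equals the MLE, 21/55.
Mean = 22/(22+35) = 22/57 = 0.386.

p_MAP = 0.382, E[p|data] = 0.386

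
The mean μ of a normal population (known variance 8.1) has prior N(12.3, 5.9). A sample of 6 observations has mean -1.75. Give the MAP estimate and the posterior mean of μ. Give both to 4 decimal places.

MAP: 0.8662. Posterior mean: 0.8662.

Posterior for μ is Normal. Precision-weighted mean: (1/5.9·12.3 + 6/8.1·-1.75) / (1/5.9 + 6/8.1) = 0.8662.
A Normal posterior is symmetric, so mode = mean.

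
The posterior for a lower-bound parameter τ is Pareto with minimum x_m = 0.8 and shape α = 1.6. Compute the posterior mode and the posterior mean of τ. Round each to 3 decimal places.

The Pareto density is strictly decreasing on [x_m, ∞), so the mode is x_m = 0.800.
Mean = α·x_m/(α−1) = 1.6·0.8/0.6 = 2.133.
Right-skewed posterior ⇒ mode < mean.

MAP = 0.800; posterior mean = 2.133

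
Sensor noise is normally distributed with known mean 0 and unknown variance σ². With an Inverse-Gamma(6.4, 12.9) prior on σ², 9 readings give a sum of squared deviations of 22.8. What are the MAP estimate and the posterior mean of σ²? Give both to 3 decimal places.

MAP estimate = 2.042, posterior mean = 2.455

Posterior: Inverse-Gamma(shape = 6.4+9/2 = 10.9, scale = 12.9+22.8/2 = 24.3).
Mode = β/(α+1) = 24.3/11.9 = 2.042.
Mean = β/(α−1) = 24.3/9.9 = 2.455.
Mean > mode: the posterior has a right tail.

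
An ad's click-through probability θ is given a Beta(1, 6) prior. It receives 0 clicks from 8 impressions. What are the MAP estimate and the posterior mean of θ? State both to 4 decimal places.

MAP: 0.0000. Posterior mean: 0.0667.

Posterior: Beta(1+0, 6+8) = Beta(1, 14).
Since α = 1 ≤ 1 and β > 1, the Beta density is monotone decreasing on [0,1]; the mode is at 0.
Mean = 1/(1+14) = 0.0667.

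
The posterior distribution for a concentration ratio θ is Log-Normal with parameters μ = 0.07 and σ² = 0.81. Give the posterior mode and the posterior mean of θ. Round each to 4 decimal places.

θ_MAP = 0.4771, E[θ|data] = 1.6080

Mode = exp(μ − σ²) = exp(-0.74) = 0.4771.
Mean = exp(μ + σ²/2) = exp(0.475) = 1.6080.
Right-skewed posterior ⇒ mode < mean.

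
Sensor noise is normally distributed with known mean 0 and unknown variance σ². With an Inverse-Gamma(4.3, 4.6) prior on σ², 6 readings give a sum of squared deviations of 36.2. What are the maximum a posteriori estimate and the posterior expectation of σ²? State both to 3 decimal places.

Posterior: Inverse-Gamma(shape = 4.3+6/2 = 7.3, scale = 4.6+36.2/2 = 22.7).
Mode = β/(α+1) = 22.7/8.3 = 2.735.
Mean = β/(α−1) = 22.7/6.3 = 3.603.

MAP = 2.735; posterior mean = 3.603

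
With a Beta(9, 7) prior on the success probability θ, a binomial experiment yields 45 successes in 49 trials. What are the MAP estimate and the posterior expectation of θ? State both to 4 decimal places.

Posterior: Beta(9+45, 7+4) = Beta(54, 11).
Mode = (54−1)/(54+11−2) = 53/63 = 0.8413.
Mean = 54/(54+11) = 54/65 = 0.8308.

θ_MAP = 0.8413, E[θ|data] = 0.8308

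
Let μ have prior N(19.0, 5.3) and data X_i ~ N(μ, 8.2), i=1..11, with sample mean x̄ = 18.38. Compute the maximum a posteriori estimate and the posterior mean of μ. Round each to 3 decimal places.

MAP = 18.456; posterior mean = 18.456

Posterior for μ is Normal. Precision-weighted mean: (1/5.3·19.0 + 11/8.2·18.38) / (1/5.3 + 11/8.2) = 18.456.
A Normal posterior is symmetric, so mode = mean.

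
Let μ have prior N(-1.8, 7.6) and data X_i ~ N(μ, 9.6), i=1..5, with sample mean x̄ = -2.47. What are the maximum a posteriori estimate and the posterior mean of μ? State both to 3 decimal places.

Posterior for μ is Normal. Precision-weighted mean: (1/7.6·-1.8 + 5/9.6·-2.47) / (1/7.6 + 5/9.6) = -2.335.
A Normal posterior is symmetric, so mode = mean.

maximum a posteriori estimate = -2.335, posterior mean = -2.335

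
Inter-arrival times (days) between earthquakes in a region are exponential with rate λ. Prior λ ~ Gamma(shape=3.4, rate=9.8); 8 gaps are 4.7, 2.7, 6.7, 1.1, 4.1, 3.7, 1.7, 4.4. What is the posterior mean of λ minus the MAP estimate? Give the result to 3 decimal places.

0.026

Σ times = 29.1. Posterior: Gamma(shape = 3.4+8 = 11.4, rate = 9.8+29.1 = 38.9).
Mode = (α−1)/β = 10.4/38.9 = 0.267.
Mean = α/β = 11.4/38.9 = 0.293.
Difference = 0.293 − 0.267 = 0.026.
Mean > mode: the posterior has a right tail.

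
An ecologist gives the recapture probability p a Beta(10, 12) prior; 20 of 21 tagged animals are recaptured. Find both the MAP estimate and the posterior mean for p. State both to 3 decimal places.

p_MAP = 0.707, E[p|data] = 0.698

Posterior: Beta(10+20, 12+1) = Beta(30, 13).
Mode = (30−1)/(30+13−2) = 29/41 = 0.707.
Mean = 30/(30+13) = 30/43 = 0.698.
The posterior is left-skewed, so the mode exceeds the mean.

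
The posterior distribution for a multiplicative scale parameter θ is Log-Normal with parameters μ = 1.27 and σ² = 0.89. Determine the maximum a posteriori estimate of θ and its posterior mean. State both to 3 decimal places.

Mode = exp(μ − σ²) = exp(0.38) = 1.462.
Mean = exp(μ + σ²/2) = exp(1.715) = 5.557.
The mean is pulled above the mode by the posterior's right skew.

MAP = 1.462, posterior mean = 5.557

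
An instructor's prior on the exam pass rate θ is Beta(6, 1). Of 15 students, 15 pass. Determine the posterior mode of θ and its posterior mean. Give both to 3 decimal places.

Posterior: Beta(6+15, 1+0) = Beta(21, 1).
Since β = 1 ≤ 1 and α > 1, the Beta density is monotone increasing on [0,1]; the mode is at 1.
Mean = 21/(21+1) = 0.955.

MAP = 1.000, posterior mean = 0.955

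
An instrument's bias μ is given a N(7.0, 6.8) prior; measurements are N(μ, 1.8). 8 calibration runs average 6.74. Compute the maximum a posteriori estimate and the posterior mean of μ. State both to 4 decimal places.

MAP = 6.7483; posterior mean = 6.7483

Posterior for μ is Normal. Precision-weighted mean: (1/6.8·7.0 + 8/1.8·6.74) / (1/6.8 + 8/1.8) = 6.7483.
A Normal posterior is symmetric, so mode = mean.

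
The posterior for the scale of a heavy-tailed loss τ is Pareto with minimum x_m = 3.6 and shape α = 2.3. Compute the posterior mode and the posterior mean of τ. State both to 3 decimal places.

The Pareto density is strictly decreasing on [x_m, ∞), so the mode is x_m = 3.600.
Mean = α·x_m/(α−1) = 2.3·3.6/1.3 = 6.369.

posterior mode = 3.600, posterior mean = 6.369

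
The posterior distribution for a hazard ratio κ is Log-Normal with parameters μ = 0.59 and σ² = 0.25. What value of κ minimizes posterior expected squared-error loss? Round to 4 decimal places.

Mode = exp(μ − σ²) = exp(0.34) = 1.4049.
Mean = exp(μ + σ²/2) = exp(0.715) = 2.0442.
Squared-error loss ⇒ the optimal estimator is the posterior mean.

2.0442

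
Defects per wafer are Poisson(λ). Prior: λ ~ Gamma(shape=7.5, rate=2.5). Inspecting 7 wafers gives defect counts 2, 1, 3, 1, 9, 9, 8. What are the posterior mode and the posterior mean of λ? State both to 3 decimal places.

MAP = 4.158; posterior mean = 4.263

Σ counts = 33. Posterior: Gamma(shape = 7.5+33 = 40.5, rate = 2.5+7 = 9.5).
Mode = (α−1)/β = 39.5/9.5 = 4.158.
Mean = α/β = 40.5/9.5 = 4.263.
The mean is pulled above the mode by the posterior's right skew.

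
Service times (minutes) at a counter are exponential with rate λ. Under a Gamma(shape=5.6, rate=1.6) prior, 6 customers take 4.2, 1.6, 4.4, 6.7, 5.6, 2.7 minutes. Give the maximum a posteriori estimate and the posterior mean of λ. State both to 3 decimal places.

MAP = 0.396; posterior mean = 0.433

Σ times = 25.2. Posterior: Gamma(shape = 5.6+6 = 11.6, rate = 1.6+25.2 = 26.8).
Mode = (α−1)/β = 10.6/26.8 = 0.396.
Mean = α/β = 11.6/26.8 = 0.433.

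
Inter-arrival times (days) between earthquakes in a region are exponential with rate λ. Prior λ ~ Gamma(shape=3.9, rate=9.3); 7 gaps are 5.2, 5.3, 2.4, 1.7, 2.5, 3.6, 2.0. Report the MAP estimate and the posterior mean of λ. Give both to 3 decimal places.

Σ times = 22.7. Posterior: Gamma(shape = 3.9+7 = 10.9, rate = 9.3+22.7 = 32.0).
Mode = (α−1)/β = 9.9/32.0 = 0.309.
Mean = α/β = 10.9/32.0 = 0.341.
The posterior is right-skewed, so the mean exceeds the mode.

MAP = 0.309; posterior mean = 0.341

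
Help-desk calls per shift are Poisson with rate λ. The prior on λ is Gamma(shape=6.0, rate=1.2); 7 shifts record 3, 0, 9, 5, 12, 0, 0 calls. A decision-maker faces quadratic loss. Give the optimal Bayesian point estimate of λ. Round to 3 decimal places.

4.268

Σ counts = 29. Posterior: Gamma(shape = 6.0+29 = 35.0, rate = 1.2+7 = 8.2).
Mode = (α−1)/β = 34.0/8.2 = 4.146.
Mean = α/β = 35.0/8.2 = 4.268.
Quadratic loss ⇒ the optimal estimator is the posterior mean.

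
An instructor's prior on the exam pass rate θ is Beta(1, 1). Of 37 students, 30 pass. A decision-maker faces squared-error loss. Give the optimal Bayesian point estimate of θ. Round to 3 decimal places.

Posterior: Beta(1+30, 1+7) = Beta(31, 8).
Mode = (31−1)/(31+8−2) = 30/37 = 0.811.
With a flat prior the MAP equals the MLE, 30/37.
Mean = 31/(31+8) = 31/39 = 0.795.
Squared-error loss ⇒ the optimal estimator is the posterior mean.

0.795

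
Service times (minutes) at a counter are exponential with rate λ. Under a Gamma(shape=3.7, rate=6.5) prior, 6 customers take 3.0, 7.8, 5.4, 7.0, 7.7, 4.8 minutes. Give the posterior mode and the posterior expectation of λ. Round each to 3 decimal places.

Σ times = 35.7. Posterior: Gamma(shape = 3.7+6 = 9.7, rate = 6.5+35.7 = 42.2).
Mode = (α−1)/β = 8.7/42.2 = 0.206.
Mean = α/β = 9.7/42.2 = 0.230.
The posterior is right-skewed, so the mean exceeds the mode.

λ_MAP = 0.206, E[λ|data] = 0.230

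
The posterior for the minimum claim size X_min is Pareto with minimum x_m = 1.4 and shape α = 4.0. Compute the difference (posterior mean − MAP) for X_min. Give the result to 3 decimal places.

The Pareto density is strictly decreasing on [x_m, ∞), so the mode is x_m = 1.400.
Mean = α·x_m/(α−1) = 4.0·1.4/3.0 = 1.867.
Difference = 1.867 − 1.400 = 0.467.
The mean is pulled above the mode by the posterior's right skew.

0.467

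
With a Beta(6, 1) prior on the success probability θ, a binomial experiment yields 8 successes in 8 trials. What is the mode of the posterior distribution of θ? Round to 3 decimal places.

Posterior: Beta(6+8, 1+0) = Beta(14, 1).
Since β = 1 ≤ 1 and α > 1, the Beta density is monotone increasing on [0,1]; the mode is at 1.
Mean = 14/(14+1) = 0.933.
This is the posterior mode — the MAP estimate.

1.000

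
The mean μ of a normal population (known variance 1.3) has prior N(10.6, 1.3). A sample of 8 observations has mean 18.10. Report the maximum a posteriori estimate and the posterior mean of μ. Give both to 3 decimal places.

Posterior for μ is Normal. Precision-weighted mean: (1/1.3·10.6 + 8/1.3·18.10) / (1/1.3 + 8/1.3) = 17.267.
A Normal posterior is symmetric, so mode = mean.

maximum a posteriori estimate = 17.267, posterior mean = 17.267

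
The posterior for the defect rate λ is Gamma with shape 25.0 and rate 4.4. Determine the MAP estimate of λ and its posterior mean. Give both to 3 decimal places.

MAP estimate = 5.455, posterior mean = 5.682

Mode = (α−1)/β = 24.0/4.4 = 5.455.
Mean = α/β = 25.0/4.4 = 5.682.
Mean > mode: the posterior has a right tail.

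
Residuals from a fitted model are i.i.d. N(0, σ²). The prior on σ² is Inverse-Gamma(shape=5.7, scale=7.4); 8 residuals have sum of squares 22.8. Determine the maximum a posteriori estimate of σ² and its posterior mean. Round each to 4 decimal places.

Posterior: Inverse-Gamma(shape = 5.7+8/2 = 9.7, scale = 7.4+22.8/2 = 18.8).
Mode = β/(α+1) = 18.8/10.7 = 1.7570.
Mean = β/(α−1) = 18.8/8.7 = 2.1609.

σ²_MAP = 1.7570, E[σ²|data] = 2.1609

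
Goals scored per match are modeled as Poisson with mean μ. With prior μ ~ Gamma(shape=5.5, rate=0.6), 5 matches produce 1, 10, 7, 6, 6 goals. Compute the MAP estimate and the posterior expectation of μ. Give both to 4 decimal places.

Σ counts = 30. Posterior: Gamma(shape = 5.5+30 = 35.5, rate = 0.6+5 = 5.6).
Mode = (α−1)/β = 34.5/5.6 = 6.1607.
Mean = α/β = 35.5/5.6 = 6.3393.

μ_MAP = 6.1607, E[μ|data] = 6.3393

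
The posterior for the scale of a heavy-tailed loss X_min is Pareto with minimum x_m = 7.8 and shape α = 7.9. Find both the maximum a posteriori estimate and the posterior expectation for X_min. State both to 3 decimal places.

maximum a posteriori estimate = 7.800, posterior expectation = 8.930

The Pareto density is strictly decreasing on [x_m, ∞), so the mode is x_m = 7.800.
Mean = α·x_m/(α−1) = 7.9·7.8/6.9 = 8.930.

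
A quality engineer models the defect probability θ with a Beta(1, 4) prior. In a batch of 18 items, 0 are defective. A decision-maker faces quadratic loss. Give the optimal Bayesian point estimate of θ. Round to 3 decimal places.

Posterior: Beta(1+0, 4+18) = Beta(1, 22).
Since α = 1 ≤ 1 and β > 1, the Beta density is monotone decreasing on [0,1]; the mode is at 0.
Mean = 1/(1+22) = 0.043.
Quadratic loss ⇒ the optimal estimator is the posterior mean.

0.043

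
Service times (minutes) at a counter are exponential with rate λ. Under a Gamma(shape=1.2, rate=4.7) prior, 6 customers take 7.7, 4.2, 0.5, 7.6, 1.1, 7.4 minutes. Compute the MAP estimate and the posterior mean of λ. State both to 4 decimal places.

Σ times = 28.5. Posterior: Gamma(shape = 1.2+6 = 7.2, rate = 4.7+28.5 = 33.2).
Mode = (α−1)/β = 6.2/33.2 = 0.1867.
Mean = α/β = 7.2/33.2 = 0.2169.
Right-skewed posterior ⇒ mode < mean.

MAP = 0.1867; posterior mean = 0.2169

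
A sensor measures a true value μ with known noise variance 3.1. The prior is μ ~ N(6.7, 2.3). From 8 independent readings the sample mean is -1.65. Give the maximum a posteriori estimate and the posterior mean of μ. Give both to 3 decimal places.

maximum a posteriori estimate = -0.446, posterior mean = -0.446

Posterior for μ is Normal. Precision-weighted mean: (1/2.3·6.7 + 8/3.1·-1.65) / (1/2.3 + 8/3.1) = -0.446.
A Normal posterior is symmetric, so mode = mean.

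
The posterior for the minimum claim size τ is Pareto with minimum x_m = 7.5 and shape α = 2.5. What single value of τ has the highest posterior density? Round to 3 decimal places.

The Pareto density is strictly decreasing on [x_m, ∞), so the mode is x_m = 7.500.
Mean = α·x_m/(α−1) = 2.5·7.5/1.5 = 12.500.
This is the posterior mode — the MAP estimate.

7.500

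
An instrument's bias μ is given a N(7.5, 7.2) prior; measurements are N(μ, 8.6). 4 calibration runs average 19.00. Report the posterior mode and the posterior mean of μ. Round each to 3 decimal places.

MAP = 16.356; posterior mean = 16.356

Posterior for μ is Normal. Precision-weighted mean: (1/7.2·7.5 + 4/8.6·19.00) / (1/7.2 + 4/8.6) = 16.356.
A Normal posterior is symmetric, so mode = mean.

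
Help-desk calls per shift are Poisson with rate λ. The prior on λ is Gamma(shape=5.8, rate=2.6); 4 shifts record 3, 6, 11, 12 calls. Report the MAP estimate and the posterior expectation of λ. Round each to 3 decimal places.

MAP = 5.576; posterior mean = 5.727

Σ counts = 32. Posterior: Gamma(shape = 5.8+32 = 37.8, rate = 2.6+4 = 6.6).
Mode = (α−1)/β = 36.8/6.6 = 5.576.
Mean = α/β = 37.8/6.6 = 5.727.
The posterior is right-skewed, so the mean exceeds the mode.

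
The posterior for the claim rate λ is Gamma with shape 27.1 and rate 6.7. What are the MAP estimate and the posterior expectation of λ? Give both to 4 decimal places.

λ_MAP = 3.8955, E[λ|data] = 4.0448

Mode = (α−1)/β = 26.1/6.7 = 3.8955.
Mean = α/β = 27.1/6.7 = 4.0448.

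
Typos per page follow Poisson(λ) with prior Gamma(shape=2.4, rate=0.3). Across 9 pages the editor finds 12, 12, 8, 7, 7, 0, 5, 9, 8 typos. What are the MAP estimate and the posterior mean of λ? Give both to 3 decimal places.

MAP: 7.462. Posterior mean: 7.570.

Σ counts = 68. Posterior: Gamma(shape = 2.4+68 = 70.4, rate = 0.3+9 = 9.3).
Mode = (α−1)/β = 69.4/9.3 = 7.462.
Mean = α/β = 70.4/9.3 = 7.570.
The posterior is right-skewed, so the mean exceeds the mode.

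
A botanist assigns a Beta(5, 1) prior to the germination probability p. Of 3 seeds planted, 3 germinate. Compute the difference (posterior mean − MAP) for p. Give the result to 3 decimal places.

-0.111

Posterior: Beta(5+3, 1+0) = Beta(8, 1).
Since β = 1 ≤ 1 and α > 1, the Beta density is monotone increasing on [0,1]; the mode is at 1.
Mean = 8/(8+1) = 0.889.
Difference = 0.889 − 1.000 = -0.111.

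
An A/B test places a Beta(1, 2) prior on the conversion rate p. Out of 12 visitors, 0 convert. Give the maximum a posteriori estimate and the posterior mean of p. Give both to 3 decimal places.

Posterior: Beta(1+0, 2+12) = Beta(1, 14).
Since α = 1 ≤ 1 and β > 1, the Beta density is monotone decreasing on [0,1]; the mode is at 0.
Mean = 1/(1+14) = 0.067.

p_MAP = 0.000, E[p|data] = 0.067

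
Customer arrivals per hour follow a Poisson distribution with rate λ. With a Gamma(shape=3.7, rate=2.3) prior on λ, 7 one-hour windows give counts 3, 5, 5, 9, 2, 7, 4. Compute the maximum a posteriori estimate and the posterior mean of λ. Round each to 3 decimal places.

MAP: 4.054. Posterior mean: 4.161.

Σ counts = 35. Posterior: Gamma(shape = 3.7+35 = 38.7, rate = 2.3+7 = 9.3).
Mode = (α−1)/β = 37.7/9.3 = 4.054.
Mean = α/β = 38.7/9.3 = 4.161.
The posterior is right-skewed, so the mean exceeds the mode.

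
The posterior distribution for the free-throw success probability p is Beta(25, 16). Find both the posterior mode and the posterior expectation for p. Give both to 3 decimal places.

MAP = 0.615, posterior mean = 0.610

Mode = (25−1)/(25+16−2) = 24/39 = 0.615.
Mean = 25/(25+16) = 25/41 = 0.610.
Mode > mean: the posterior has a left tail.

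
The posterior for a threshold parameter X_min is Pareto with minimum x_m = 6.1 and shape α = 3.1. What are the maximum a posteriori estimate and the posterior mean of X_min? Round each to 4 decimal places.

The Pareto density is strictly decreasing on [x_m, ∞), so the mode is x_m = 6.1000.
Mean = α·x_m/(α−1) = 3.1·6.1/2.1 = 9.0048.
Right-skewed posterior ⇒ mode < mean.

MAP = 6.1000, posterior mean = 9.0048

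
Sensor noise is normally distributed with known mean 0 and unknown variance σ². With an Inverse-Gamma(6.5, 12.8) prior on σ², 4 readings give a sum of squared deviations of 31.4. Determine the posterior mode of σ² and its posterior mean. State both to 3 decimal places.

posterior mode = 3.000, posterior mean = 3.800

Posterior: Inverse-Gamma(shape = 6.5+4/2 = 8.5, scale = 12.8+31.4/2 = 28.5).
Mode = β/(α+1) = 28.5/9.5 = 3.000.
Mean = β/(α−1) = 28.5/7.5 = 3.800.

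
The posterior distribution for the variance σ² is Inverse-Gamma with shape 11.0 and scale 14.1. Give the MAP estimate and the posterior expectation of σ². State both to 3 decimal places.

Mode = β/(α+1) = 14.1/12.0 = 1.175.
Mean = β/(α−1) = 14.1/10.0 = 1.410.
Right-skewed posterior ⇒ mode < mean.

MAP = 1.175, posterior mean = 1.410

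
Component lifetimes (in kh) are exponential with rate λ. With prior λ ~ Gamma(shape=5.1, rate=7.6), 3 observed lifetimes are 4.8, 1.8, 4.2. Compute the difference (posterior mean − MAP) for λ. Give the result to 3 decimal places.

Σ times = 10.8. Posterior: Gamma(shape = 5.1+3 = 8.1, rate = 7.6+10.8 = 18.4).
Mode = (α−1)/β = 7.1/18.4 = 0.386.
Mean = α/β = 8.1/18.4 = 0.440.
Difference = 0.440 − 0.386 = 0.054.
The posterior is right-skewed, so the mean exceeds the mode.

0.054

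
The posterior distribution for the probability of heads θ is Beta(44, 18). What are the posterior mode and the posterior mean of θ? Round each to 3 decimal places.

Mode = (44−1)/(44+18−2) = 43/60 = 0.717.
Mean = 44/(44+18) = 44/62 = 0.710.
The mean is pulled below the mode by the posterior's left skew.

MAP = 0.717; posterior mean = 0.710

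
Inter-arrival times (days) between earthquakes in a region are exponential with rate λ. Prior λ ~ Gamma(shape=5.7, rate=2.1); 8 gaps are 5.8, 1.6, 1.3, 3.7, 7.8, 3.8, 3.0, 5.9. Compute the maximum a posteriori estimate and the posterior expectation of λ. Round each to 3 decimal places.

maximum a posteriori estimate = 0.363, posterior expectation = 0.391

Σ times = 32.9. Posterior: Gamma(shape = 5.7+8 = 13.7, rate = 2.1+32.9 = 35.0).
Mode = (α−1)/β = 12.7/35.0 = 0.363.
Mean = α/β = 13.7/35.0 = 0.391.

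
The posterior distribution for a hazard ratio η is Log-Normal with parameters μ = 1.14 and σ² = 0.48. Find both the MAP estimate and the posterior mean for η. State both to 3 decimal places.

Mode = exp(μ − σ²) = exp(0.66) = 1.935.
Mean = exp(μ + σ²/2) = exp(1.380) = 3.975.
The posterior is right-skewed, so the mean exceeds the mode.

MAP = 1.935, posterior mean = 3.975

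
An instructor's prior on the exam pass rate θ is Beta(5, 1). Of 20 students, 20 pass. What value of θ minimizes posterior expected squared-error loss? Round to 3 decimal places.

Posterior: Beta(5+20, 1+0) = Beta(25, 1).
Since β = 1 ≤ 1 and α > 1, the Beta density is monotone increasing on [0,1]; the mode is at 1.
Mean = 25/(25+1) = 0.962.
Squared-error loss ⇒ the optimal estimator is the posterior mean.

0.962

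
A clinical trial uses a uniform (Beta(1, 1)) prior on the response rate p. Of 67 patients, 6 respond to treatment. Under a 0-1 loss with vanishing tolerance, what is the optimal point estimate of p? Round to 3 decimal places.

Posterior: Beta(1+6, 1+61) = Beta(7, 62).
Mode = (7−1)/(7+62−2) = 6/67 = 0.090.
With a flat prior the MAP equals the MLE, 6/67.
Mean = 7/(7+62) = 7/69 = 0.101.
This is the posterior mode — the MAP estimate.

0.090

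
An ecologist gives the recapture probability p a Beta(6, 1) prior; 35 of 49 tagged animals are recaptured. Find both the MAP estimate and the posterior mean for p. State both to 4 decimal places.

p_MAP = 0.7407, E[p|data] = 0.7321

Posterior: Beta(6+35, 1+14) = Beta(41, 15).
Mode = (41−1)/(41+15−2) = 40/54 = 0.7407.
Mean = 41/(41+15) = 41/56 = 0.7321.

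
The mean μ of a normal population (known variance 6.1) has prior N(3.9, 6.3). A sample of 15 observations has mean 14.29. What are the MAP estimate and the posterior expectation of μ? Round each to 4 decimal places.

Posterior for μ is Normal. Precision-weighted mean: (1/6.3·3.9 + 15/6.1·14.29) / (1/6.3 + 15/6.1) = 13.6600.
A Normal posterior is symmetric, so mode = mean.

μ_MAP = 13.6600, E[μ|data] = 13.6600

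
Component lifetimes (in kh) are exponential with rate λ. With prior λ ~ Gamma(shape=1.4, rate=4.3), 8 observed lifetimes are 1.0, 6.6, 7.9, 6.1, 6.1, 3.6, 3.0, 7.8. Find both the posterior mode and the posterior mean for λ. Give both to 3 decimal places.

Σ times = 42.1. Posterior: Gamma(shape = 1.4+8 = 9.4, rate = 4.3+42.1 = 46.4).
Mode = (α−1)/β = 8.4/46.4 = 0.181.
Mean = α/β = 9.4/46.4 = 0.203.

MAP = 0.181; posterior mean = 0.203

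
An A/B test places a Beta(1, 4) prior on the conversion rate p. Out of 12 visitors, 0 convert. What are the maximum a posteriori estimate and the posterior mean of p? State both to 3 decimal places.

maximum a posteriori estimate = 0.000, posterior mean = 0.059

Posterior: Beta(1+0, 4+12) = Beta(1, 16).
Since α = 1 ≤ 1 and β > 1, the Beta density is monotone decreasing on [0,1]; the mode is at 0.
Mean = 1/(1+16) = 0.059.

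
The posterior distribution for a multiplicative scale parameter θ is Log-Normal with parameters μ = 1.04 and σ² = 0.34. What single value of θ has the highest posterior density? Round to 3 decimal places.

2.014

Mode = exp(μ − σ²) = exp(0.70) = 2.014.
Mean = exp(μ + σ²/2) = exp(1.210) = 3.353.
This is the posterior mode — the MAP estimate.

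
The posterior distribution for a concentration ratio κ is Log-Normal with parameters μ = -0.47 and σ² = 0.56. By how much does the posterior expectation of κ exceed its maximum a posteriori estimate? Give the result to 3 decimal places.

0.470

Mode = exp(μ − σ²) = exp(-1.03) = 0.357.
Mean = exp(μ + σ²/2) = exp(-0.190) = 0.827.
Difference = 0.827 − 0.357 = 0.470.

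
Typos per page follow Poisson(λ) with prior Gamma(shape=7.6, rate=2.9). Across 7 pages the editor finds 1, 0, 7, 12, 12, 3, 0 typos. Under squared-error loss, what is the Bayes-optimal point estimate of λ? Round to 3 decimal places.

4.303

Σ counts = 35. Posterior: Gamma(shape = 7.6+35 = 42.6, rate = 2.9+7 = 9.9).
Mode = (α−1)/β = 41.6/9.9 = 4.202.
Mean = α/β = 42.6/9.9 = 4.303.
Squared-error loss ⇒ the optimal estimator is the posterior mean.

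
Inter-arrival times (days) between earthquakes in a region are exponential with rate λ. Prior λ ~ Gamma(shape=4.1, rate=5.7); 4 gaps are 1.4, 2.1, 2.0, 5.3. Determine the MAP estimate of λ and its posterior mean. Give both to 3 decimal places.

MAP = 0.430, posterior mean = 0.491

Σ times = 10.8. Posterior: Gamma(shape = 4.1+4 = 8.1, rate = 5.7+10.8 = 16.5).
Mode = (α−1)/β = 7.1/16.5 = 0.430.
Mean = α/β = 8.1/16.5 = 0.491.
The mean is pulled above the mode by the posterior's right skew.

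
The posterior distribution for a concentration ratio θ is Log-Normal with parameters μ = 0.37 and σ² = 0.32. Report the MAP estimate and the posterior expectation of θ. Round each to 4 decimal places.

MAP = 1.0513, posterior mean = 1.6989

Mode = exp(μ − σ²) = exp(0.05) = 1.0513.
Mean = exp(μ + σ²/2) = exp(0.530) = 1.6989.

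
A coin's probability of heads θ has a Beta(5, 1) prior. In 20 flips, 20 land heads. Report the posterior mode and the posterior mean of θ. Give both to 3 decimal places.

Posterior: Beta(5+20, 1+0) = Beta(25, 1).
Since β = 1 ≤ 1 and α > 1, the Beta density is monotone increasing on [0,1]; the mode is at 1.
Mean = 25/(25+1) = 0.962.

θ_MAP = 1.000, E[θ|data] = 0.962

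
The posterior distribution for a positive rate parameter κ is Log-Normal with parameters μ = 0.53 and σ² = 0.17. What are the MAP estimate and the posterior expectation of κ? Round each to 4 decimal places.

Mode = exp(μ − σ²) = exp(0.36) = 1.4333.
Mean = exp(μ + σ²/2) = exp(0.615) = 1.8497.
Right-skewed posterior ⇒ mode < mean.

MAP estimate = 1.4333, posterior expectation = 1.8497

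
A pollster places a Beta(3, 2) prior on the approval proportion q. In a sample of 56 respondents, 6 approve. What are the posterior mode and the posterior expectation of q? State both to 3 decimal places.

MAP: 0.136. Posterior mean: 0.148.

Posterior: Beta(3+6, 2+50) = Beta(9, 52).
Mode = (9−1)/(9+52−2) = 8/59 = 0.136.
Mean = 9/(9+52) = 9/61 = 0.148.
Mean > mode: the posterior has a right tail.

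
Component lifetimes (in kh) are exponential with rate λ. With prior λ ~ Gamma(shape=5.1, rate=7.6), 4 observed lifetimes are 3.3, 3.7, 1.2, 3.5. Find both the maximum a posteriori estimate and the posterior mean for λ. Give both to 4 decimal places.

Σ times = 11.7. Posterior: Gamma(shape = 5.1+4 = 9.1, rate = 7.6+11.7 = 19.3).
Mode = (α−1)/β = 8.1/19.3 = 0.4197.
Mean = α/β = 9.1/19.3 = 0.4715.
Mean > mode: the posterior has a right tail.

MAP = 0.4197, posterior mean = 0.4715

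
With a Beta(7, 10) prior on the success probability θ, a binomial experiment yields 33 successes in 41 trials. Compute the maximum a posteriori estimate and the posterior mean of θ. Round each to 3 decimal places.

Posterior: Beta(7+33, 10+8) = Beta(40, 18).
Mode = (40−1)/(40+18−2) = 39/56 = 0.696.
Mean = 40/(40+18) = 40/58 = 0.690.
Left-skewed posterior ⇒ mean < mode.

maximum a posteriori estimate = 0.696, posterior mean = 0.690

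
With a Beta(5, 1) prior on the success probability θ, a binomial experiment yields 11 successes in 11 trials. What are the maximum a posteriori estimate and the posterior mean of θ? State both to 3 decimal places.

Posterior: Beta(5+11, 1+0) = Beta(16, 1).
Since β = 1 ≤ 1 and α > 1, the Beta density is monotone increasing on [0,1]; the mode is at 1.
Mean = 16/(16+1) = 0.941.

MAP = 1.000, posterior mean = 0.941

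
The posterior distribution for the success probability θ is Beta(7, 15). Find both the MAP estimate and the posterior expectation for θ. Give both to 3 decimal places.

MAP = 0.300, posterior mean = 0.318

Mode = (7−1)/(7+15−2) = 6/20 = 0.300.
Mean = 7/(7+15) = 7/22 = 0.318.
Mean > mode: the posterior has a right tail.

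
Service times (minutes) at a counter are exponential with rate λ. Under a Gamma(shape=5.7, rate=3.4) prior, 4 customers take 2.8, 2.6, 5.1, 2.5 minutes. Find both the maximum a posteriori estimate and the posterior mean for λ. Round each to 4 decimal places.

MAP = 0.5305; posterior mean = 0.5915

Σ times = 13.0. Posterior: Gamma(shape = 5.7+4 = 9.7, rate = 3.4+13.0 = 16.4).
Mode = (α−1)/β = 8.7/16.4 = 0.5305.
Mean = α/β = 9.7/16.4 = 0.5915.
The posterior is right-skewed, so the mean exceeds the mode.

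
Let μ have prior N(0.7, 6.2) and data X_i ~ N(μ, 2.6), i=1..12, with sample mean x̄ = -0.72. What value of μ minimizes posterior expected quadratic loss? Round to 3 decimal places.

Posterior for μ is Normal. Precision-weighted mean: (1/6.2·0.7 + 12/2.6·-0.72) / (1/6.2 + 12/2.6) = -0.672.
A Normal posterior is symmetric, so mode = mean.
Quadratic loss ⇒ the optimal estimator is the posterior mean.

-0.672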